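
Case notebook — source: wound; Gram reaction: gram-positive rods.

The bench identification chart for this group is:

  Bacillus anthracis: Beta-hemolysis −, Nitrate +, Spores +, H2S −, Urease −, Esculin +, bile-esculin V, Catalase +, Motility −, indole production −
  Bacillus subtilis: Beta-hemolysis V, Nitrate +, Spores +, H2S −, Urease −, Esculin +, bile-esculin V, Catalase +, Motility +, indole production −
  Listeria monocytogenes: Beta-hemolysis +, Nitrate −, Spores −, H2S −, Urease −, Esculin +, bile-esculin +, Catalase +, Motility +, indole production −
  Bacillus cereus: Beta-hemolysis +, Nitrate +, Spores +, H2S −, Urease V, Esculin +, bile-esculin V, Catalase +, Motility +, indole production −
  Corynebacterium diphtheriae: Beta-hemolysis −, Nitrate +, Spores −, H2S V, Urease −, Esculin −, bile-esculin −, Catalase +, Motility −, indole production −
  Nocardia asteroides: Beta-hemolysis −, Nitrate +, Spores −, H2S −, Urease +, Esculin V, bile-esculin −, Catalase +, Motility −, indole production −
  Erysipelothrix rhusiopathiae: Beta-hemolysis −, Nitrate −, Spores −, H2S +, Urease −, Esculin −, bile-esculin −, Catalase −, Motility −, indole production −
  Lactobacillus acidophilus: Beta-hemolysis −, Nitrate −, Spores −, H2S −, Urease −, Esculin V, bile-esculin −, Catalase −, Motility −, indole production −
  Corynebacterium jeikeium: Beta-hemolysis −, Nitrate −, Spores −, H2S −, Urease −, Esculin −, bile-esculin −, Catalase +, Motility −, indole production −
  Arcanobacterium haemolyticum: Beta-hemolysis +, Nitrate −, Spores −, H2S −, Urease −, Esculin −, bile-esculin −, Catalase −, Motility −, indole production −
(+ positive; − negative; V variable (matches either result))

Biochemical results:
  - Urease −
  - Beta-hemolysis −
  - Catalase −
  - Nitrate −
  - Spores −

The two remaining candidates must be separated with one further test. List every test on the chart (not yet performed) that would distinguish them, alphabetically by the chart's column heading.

Nitrate −: excludes 5 organisms — 5 left.
Spores −: all 5 remaining candidates are consistent.
Urease −: all 5 remaining candidates are consistent.
Beta-hemolysis −: excludes Listeria monocytogenes, Arcanobacterium haemolyticum — 3 left.
Catalase −: excludes Corynebacterium jeikeium — 2 left.
Two candidates remain: Erysipelothrix rhusiopathiae and Lactobacillus acidophilus.
  H2S: Erysipelothrix rhusiopathiae +, Lactobacillus acidophilus − — discriminates.
  Esculin: − vs V — variable for at least one, does not separate.
  bile-esculin: − vs − — same for both, does not separate.
  Motility: − vs − — same for both, does not separate.
  indole production: − vs − — same for both, does not separate.

H2S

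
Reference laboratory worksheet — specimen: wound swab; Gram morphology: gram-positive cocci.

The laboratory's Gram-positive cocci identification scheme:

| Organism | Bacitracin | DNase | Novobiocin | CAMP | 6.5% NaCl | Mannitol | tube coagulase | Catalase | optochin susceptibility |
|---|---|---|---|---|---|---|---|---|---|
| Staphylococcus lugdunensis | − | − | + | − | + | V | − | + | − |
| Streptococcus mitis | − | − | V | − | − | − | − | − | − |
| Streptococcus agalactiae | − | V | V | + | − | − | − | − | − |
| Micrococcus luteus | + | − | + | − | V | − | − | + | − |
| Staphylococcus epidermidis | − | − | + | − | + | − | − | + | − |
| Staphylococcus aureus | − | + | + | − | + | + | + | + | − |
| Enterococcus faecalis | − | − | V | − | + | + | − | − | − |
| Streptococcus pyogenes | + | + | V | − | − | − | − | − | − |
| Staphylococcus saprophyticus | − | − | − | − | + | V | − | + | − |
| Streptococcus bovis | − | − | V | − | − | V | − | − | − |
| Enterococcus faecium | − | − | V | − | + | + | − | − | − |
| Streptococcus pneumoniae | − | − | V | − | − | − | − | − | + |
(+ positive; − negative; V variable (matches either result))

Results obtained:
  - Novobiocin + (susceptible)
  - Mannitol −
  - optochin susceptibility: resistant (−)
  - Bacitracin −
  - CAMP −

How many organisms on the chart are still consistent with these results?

4

Novobiocin +: excludes Staphylococcus saprophyticus — 11 left.
Mannitol −: excludes Staphylococcus aureus, Enterococcus faecalis, Enterococcus faecium — 8 left.
CAMP −: excludes Streptococcus agalactiae — 7 left.
optochin susceptibility −: excludes Streptococcus pneumoniae — 6 left.
Bacitracin −: excludes Micrococcus luteus, Streptococcus pyogenes — 4 left.
Still consistent: Staphylococcus epidermidis, Staphylococcus lugdunensis, Streptococcus bovis, Streptococcus mitis.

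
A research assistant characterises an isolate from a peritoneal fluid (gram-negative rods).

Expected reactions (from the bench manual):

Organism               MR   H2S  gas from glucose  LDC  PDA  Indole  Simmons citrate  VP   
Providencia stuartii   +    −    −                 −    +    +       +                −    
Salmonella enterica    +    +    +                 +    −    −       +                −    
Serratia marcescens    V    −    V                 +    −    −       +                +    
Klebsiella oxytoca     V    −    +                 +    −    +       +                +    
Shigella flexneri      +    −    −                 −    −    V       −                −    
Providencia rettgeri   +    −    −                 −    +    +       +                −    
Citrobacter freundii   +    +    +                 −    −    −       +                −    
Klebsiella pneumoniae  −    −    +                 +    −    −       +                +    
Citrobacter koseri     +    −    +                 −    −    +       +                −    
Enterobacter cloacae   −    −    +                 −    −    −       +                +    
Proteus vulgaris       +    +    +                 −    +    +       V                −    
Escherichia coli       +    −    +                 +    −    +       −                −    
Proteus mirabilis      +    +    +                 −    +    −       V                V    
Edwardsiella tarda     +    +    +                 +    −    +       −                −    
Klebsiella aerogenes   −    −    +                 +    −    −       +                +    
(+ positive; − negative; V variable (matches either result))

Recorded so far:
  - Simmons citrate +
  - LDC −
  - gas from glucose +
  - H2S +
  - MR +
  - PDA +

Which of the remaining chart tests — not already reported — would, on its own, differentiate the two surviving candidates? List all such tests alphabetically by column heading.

Indole

gas from glucose +: excludes Providencia stuartii, Shigella flexneri, Providencia rettgeri — 12 left.
MR +: excludes Klebsiella pneumoniae, Enterobacter cloacae, Klebsiella aerogenes — 9 left.
H2S +: excludes Serratia marcescens, Klebsiella oxytoca, Citrobacter koseri, Escherichia coli — 5 left.
Simmons citrate +: excludes Edwardsiella tarda — 4 left.
LDC −: excludes Salmonella enterica — 3 left.
PDA +: excludes Citrobacter freundii — 2 left.
Two candidates remain: Proteus mirabilis and Proteus vulgaris.
  Indole: Proteus mirabilis −, Proteus vulgaris + — discriminates.
  VP: V vs − — variable for at least one, does not separate.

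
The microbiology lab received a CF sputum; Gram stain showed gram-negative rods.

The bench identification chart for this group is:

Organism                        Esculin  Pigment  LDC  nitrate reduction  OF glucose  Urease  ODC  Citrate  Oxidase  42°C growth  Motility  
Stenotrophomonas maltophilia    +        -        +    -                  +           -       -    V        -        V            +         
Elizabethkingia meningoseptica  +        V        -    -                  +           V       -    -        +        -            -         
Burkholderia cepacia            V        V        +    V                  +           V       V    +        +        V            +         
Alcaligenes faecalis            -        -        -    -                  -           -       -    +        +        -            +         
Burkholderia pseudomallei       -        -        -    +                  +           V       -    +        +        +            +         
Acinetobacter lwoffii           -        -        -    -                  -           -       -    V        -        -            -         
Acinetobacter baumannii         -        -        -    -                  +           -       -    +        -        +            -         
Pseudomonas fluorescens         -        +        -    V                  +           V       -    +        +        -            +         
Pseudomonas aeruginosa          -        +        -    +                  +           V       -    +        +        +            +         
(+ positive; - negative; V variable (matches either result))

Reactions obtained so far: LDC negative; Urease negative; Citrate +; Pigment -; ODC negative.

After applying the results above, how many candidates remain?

4

Urease -: all 9 remaining candidates are consistent.
Pigment -: excludes Pseudomonas fluorescens, Pseudomonas aeruginosa — 7 left.
ODC -: all 7 remaining candidates are consistent.
LDC -: excludes Stenotrophomonas maltophilia, Burkholderia cepacia — 5 left.
Citrate +: excludes Elizabethkingia meningoseptica — 4 left.
Still consistent: Acinetobacter baumannii, Acinetobacter lwoffii, Alcaligenes faecalis, Burkholderia pseudomallei.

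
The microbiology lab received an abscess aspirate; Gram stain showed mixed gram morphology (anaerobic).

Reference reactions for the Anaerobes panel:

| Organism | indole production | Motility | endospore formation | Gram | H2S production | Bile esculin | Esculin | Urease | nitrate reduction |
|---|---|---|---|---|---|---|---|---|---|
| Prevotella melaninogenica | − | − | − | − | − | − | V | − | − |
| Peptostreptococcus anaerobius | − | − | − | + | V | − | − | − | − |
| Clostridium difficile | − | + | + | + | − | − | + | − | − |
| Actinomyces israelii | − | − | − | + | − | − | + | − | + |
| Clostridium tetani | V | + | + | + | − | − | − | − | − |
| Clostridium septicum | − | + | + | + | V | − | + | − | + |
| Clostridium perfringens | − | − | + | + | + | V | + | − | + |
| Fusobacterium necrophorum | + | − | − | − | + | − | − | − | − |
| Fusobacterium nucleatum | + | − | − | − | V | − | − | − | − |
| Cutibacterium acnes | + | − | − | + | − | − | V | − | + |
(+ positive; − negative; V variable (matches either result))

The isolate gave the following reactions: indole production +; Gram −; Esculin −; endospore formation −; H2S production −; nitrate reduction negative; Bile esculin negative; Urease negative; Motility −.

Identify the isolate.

Urease −: all 10 remaining candidates are consistent.
Esculin −: excludes Clostridium difficile, Actinomyces israelii, Clostridium septicum, Clostridium perfringens — 6 left.
endospore formation −: excludes Clostridium tetani — 5 left.
Motility −: all 5 remaining candidates are consistent.
Gram −: excludes Peptostreptococcus anaerobius, Cutibacterium acnes — 3 left.
nitrate reduction −: all 3 remaining candidates are consistent.
Bile esculin −: all 3 remaining candidates are consistent.
indole production +: excludes Prevotella melaninogenica — 2 left.
H2S production −: excludes Fusobacterium necrophorum — 1 left.

Fusobacterium nucleatum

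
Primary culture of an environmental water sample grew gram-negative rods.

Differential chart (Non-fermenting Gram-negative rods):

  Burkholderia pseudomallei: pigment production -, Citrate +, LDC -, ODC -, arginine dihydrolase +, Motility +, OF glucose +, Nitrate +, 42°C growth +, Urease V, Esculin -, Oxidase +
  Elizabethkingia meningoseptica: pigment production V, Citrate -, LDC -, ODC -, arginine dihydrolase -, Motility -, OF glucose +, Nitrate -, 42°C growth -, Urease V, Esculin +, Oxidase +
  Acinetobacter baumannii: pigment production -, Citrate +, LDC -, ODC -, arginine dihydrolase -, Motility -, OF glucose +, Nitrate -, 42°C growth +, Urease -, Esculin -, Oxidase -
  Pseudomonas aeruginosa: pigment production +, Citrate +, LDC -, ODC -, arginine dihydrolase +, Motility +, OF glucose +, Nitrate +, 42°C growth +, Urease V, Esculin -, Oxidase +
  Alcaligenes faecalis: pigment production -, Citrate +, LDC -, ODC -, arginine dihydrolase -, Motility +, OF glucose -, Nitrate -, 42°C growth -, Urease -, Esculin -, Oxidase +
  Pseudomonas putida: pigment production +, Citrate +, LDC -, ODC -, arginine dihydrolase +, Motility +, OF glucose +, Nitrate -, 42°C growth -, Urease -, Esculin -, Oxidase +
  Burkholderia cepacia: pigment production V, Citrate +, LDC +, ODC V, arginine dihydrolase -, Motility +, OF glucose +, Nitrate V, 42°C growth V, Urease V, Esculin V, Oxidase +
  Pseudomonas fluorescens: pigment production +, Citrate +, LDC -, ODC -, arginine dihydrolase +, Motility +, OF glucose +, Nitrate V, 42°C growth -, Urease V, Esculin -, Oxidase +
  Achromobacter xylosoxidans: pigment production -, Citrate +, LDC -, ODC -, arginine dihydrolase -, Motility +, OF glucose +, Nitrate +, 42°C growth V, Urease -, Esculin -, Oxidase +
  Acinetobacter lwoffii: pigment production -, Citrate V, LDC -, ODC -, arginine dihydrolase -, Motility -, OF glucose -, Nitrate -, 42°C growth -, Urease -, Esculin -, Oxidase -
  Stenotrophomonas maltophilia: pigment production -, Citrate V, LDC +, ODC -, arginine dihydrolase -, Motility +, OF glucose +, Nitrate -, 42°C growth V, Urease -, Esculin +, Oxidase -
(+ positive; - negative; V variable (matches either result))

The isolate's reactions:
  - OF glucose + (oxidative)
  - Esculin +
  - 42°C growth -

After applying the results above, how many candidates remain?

3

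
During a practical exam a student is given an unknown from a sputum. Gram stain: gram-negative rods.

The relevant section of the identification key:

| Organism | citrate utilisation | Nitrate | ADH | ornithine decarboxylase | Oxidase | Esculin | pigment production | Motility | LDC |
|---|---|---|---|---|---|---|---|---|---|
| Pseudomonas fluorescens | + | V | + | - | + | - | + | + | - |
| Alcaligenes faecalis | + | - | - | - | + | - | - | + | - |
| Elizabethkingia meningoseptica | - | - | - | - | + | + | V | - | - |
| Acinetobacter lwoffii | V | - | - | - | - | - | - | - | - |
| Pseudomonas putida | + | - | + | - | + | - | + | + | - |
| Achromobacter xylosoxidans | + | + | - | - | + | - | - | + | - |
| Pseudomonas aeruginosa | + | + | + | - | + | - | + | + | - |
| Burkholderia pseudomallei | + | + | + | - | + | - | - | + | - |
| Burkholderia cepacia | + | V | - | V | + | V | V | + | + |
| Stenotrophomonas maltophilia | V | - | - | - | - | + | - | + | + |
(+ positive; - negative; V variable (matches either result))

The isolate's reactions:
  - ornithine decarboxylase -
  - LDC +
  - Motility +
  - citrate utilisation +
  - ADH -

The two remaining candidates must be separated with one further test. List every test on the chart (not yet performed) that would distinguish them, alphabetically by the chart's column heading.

ornithine decarboxylase -: all 10 remaining candidates are consistent.
Motility +: excludes Elizabethkingia meningoseptica, Acinetobacter lwoffii — 8 left.
citrate utilisation +: all 8 remaining candidates are consistent.
ADH -: excludes Pseudomonas fluorescens, Pseudomonas putida, Pseudomonas aeruginosa, Burkholderia pseudomallei — 4 left.
LDC +: excludes Alcaligenes faecalis, Achromobacter xylosoxidans — 2 left.
Two candidates remain: Burkholderia cepacia and Stenotrophomonas maltophilia.
  Nitrate: V vs - — variable for at least one, does not separate.
  Oxidase: Burkholderia cepacia +, Stenotrophomonas maltophilia - — discriminates.
  Esculin: V vs + — variable for at least one, does not separate.
  pigment production: V vs - — variable for at least one, does not separate.

Oxidase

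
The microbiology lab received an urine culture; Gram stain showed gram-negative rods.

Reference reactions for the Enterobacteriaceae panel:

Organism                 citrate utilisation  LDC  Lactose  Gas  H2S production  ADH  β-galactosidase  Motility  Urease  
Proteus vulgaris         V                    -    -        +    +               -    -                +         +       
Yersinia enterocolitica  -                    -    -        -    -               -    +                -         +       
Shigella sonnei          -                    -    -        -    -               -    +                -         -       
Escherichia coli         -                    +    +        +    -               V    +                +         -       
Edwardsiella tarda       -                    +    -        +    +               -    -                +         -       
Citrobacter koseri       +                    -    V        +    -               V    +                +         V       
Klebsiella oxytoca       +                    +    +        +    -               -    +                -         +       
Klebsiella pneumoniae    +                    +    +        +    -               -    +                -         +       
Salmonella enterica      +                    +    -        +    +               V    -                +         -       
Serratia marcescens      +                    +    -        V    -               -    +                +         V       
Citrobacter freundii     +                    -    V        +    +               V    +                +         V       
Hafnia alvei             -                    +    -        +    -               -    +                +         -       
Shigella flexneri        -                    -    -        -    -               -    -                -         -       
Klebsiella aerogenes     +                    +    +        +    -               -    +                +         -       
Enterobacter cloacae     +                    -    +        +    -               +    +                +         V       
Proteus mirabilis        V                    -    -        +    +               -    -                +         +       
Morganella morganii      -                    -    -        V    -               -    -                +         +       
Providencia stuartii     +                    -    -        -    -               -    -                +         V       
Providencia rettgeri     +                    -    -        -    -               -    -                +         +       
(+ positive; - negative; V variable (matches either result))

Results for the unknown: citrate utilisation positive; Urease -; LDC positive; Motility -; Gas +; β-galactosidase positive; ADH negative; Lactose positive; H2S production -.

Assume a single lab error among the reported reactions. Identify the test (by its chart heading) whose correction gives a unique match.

Motility

As reported, no row in the chart matches all 9 reactions.
Reversing Urease → 2 organisms match (not unique).
Reversing ADH → still no organism matches.
Reversing citrate utilisation → still no organism matches.
Reversing Lactose → still no organism matches.
Reversing Gas → still no organism matches.
Reversing H2S production → still no organism matches.
Reversing β-galactosidase → still no organism matches.
Reversing Motility (to +) → unique match: Klebsiella aerogenes.
Reversing LDC → still no organism matches.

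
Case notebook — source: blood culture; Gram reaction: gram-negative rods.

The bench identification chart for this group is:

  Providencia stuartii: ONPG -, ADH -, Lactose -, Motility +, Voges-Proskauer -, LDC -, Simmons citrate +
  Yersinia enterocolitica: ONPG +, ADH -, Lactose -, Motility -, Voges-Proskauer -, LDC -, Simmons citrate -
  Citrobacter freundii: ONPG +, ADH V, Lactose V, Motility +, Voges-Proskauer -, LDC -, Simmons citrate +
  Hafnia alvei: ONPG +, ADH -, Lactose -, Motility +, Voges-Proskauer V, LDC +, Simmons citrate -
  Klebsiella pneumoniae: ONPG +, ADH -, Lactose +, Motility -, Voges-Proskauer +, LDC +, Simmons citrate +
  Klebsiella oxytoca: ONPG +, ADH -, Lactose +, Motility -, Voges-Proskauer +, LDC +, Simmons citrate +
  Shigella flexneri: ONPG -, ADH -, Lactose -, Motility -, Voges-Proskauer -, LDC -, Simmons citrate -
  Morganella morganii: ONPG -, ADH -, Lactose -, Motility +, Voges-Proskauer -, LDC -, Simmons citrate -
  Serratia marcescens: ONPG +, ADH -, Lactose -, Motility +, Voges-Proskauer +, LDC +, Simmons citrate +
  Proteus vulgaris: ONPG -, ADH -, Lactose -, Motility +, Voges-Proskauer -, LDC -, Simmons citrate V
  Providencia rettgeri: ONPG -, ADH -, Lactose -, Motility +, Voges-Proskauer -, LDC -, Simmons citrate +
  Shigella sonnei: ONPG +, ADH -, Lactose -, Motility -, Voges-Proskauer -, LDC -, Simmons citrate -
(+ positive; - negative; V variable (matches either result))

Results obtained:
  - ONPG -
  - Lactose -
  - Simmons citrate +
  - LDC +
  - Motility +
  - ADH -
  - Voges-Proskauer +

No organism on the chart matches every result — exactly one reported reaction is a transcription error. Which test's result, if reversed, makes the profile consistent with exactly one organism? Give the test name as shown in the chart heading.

ONPG

As reported, no row in the chart matches all 7 reactions.
Reversing Lactose → still no organism matches.
Reversing ONPG (to +) → unique match: Serratia marcescens.
Reversing Motility → still no organism matches.
Reversing LDC → still no organism matches.
Reversing Voges-Proskauer → still no organism matches.
Reversing Simmons citrate → still no organism matches.
Reversing ADH → still no organism matches.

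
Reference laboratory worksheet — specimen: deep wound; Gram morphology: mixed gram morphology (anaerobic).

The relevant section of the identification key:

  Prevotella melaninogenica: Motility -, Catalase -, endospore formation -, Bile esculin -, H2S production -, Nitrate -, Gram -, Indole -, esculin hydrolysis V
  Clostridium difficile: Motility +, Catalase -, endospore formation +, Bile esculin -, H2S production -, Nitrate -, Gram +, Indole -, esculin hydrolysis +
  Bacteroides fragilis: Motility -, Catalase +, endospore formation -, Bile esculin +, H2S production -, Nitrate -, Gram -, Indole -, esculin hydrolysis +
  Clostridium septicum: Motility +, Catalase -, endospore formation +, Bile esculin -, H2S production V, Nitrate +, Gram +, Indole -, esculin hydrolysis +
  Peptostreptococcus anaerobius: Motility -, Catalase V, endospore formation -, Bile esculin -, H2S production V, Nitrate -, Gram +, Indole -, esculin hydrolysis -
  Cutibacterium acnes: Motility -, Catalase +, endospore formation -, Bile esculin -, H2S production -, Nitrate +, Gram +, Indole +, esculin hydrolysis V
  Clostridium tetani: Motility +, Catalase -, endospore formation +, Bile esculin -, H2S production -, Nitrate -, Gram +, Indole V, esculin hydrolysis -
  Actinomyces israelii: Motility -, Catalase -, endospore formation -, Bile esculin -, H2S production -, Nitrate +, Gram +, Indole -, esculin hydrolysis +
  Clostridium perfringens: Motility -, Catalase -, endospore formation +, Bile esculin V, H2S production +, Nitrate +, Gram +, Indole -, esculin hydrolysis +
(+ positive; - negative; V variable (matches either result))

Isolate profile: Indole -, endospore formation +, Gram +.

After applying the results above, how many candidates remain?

Gram +: excludes Prevotella melaninogenica, Bacteroides fragilis — 7 left.
endospore formation +: excludes Peptostreptococcus anaerobius, Cutibacterium acnes, Actinomyces israelii — 4 left.
Indole -: all 4 remaining candidates are consistent.
Still consistent: Clostridium difficile, Clostridium perfringens, Clostridium septicum, Clostridium tetani.

4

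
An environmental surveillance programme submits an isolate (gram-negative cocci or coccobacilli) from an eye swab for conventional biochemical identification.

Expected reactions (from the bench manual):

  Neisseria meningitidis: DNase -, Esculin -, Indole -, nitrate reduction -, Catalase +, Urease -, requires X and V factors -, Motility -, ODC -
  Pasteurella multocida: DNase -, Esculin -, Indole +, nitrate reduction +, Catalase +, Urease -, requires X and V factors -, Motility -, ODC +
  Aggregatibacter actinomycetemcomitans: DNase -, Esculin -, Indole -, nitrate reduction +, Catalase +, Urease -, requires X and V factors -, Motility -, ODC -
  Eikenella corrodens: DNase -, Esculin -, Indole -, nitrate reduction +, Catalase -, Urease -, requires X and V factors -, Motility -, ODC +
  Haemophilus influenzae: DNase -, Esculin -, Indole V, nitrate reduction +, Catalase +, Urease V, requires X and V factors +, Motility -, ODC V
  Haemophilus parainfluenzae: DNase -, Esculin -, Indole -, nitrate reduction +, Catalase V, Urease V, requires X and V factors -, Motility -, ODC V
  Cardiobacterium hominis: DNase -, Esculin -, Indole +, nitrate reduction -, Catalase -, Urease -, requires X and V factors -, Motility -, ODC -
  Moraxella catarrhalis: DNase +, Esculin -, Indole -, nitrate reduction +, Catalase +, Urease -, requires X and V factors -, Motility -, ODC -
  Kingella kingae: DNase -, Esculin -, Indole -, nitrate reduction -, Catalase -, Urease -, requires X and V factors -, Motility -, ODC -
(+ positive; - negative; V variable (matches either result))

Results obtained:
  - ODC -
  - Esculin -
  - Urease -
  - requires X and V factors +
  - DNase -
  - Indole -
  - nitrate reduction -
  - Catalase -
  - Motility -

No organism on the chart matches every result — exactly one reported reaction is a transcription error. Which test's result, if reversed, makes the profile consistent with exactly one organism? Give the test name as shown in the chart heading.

As reported, no row in the chart matches all 9 reactions.
Reversing requires X and V factors (to -) → unique match: Kingella kingae.
Reversing Motility → still no organism matches.
Reversing nitrate reduction → still no organism matches.
Reversing ODC → still no organism matches.
Reversing Catalase → still no organism matches.
Reversing Urease → still no organism matches.
Reversing DNase → still no organism matches.
Reversing Esculin → still no organism matches.
Reversing Indole → still no organism matches.

requires X and V factors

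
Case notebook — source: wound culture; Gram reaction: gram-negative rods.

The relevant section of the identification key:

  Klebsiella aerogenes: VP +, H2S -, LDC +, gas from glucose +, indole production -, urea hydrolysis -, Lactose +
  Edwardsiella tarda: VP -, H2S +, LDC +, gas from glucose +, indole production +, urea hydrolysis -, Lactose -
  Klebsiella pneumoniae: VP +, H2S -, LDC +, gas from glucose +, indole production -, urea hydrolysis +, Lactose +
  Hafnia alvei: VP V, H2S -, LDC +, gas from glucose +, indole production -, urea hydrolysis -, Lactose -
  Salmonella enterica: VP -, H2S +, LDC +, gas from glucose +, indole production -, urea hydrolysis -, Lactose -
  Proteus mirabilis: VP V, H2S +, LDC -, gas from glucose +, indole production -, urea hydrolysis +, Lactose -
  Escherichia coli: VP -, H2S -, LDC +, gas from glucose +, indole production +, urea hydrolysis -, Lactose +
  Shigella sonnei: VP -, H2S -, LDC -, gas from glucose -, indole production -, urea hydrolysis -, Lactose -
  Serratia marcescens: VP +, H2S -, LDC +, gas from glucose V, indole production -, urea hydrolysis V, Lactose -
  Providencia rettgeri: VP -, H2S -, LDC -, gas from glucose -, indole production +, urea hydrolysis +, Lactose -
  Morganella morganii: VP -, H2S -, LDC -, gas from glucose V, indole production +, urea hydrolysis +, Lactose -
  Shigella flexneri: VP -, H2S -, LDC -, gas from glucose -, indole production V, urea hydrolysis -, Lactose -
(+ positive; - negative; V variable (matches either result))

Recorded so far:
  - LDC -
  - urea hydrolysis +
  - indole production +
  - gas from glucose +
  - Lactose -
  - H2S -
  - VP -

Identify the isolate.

VP -: excludes Klebsiella aerogenes, Klebsiella pneumoniae, Serratia marcescens — 9 left.
LDC -: excludes Edwardsiella tarda, Hafnia alvei, Salmonella enterica, Escherichia coli — 5 left.
urea hydrolysis +: excludes Shigella sonnei, Shigella flexneri — 3 left.
Lactose -: all 3 remaining candidates are consistent.
H2S -: excludes Proteus mirabilis — 2 left.
gas from glucose +: excludes Providencia rettgeri — 1 left.
indole production +: the one remaining candidate is consistent.

Morganella morganii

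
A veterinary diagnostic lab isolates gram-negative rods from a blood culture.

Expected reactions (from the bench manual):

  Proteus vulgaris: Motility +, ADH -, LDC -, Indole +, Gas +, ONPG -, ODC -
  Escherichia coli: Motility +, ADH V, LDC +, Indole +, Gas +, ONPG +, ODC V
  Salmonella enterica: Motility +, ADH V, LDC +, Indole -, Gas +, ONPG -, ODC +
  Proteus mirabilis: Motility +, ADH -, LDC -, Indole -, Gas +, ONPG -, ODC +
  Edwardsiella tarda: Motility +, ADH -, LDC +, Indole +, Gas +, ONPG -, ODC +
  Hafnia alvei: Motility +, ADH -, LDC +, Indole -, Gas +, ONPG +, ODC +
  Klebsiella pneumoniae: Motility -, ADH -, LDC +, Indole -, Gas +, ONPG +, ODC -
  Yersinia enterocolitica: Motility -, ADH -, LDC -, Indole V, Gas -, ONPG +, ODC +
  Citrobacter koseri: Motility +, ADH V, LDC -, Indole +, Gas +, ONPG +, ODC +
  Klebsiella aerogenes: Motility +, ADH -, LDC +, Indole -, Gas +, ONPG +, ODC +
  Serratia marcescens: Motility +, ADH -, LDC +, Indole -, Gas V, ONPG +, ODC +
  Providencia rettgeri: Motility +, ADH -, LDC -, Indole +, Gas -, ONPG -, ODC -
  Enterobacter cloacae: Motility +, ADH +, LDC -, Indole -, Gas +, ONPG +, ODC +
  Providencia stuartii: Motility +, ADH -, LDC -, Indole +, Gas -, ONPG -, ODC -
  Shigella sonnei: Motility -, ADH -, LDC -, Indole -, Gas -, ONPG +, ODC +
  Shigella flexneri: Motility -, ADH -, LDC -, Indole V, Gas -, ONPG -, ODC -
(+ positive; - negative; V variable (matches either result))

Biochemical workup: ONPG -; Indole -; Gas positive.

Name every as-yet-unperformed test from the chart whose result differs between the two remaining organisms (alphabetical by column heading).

LDC

ONPG -: excludes 9 organisms — 7 left.
Gas +: excludes Providencia rettgeri, Providencia stuartii, Shigella flexneri — 4 left.
Indole -: excludes Proteus vulgaris, Edwardsiella tarda — 2 left.
Two candidates remain: Proteus mirabilis and Salmonella enterica.
  Motility: + vs + — same for both, does not separate.
  ADH: - vs V — variable for at least one, does not separate.
  LDC: Proteus mirabilis -, Salmonella enterica + — discriminates.
  ODC: + vs + — same for both, does not separate.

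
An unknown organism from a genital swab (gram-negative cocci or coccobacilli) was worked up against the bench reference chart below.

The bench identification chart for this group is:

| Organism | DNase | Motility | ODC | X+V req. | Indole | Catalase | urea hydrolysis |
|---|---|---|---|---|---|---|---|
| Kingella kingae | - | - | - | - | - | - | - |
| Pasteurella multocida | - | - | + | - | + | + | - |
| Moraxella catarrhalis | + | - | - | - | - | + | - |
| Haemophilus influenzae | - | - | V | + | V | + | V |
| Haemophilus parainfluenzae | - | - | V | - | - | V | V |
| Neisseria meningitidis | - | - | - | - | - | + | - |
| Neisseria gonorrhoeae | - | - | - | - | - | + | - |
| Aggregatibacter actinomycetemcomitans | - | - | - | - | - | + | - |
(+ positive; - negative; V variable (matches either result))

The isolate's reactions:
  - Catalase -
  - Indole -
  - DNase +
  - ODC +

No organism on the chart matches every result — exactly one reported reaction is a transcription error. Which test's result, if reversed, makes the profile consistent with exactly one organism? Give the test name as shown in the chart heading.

As reported, no row in the chart matches all 4 reactions.
Reversing Indole → still no organism matches.
Reversing DNase (to -) → unique match: Haemophilus parainfluenzae.
Reversing ODC → still no organism matches.
Reversing Catalase → still no organism matches.

DNase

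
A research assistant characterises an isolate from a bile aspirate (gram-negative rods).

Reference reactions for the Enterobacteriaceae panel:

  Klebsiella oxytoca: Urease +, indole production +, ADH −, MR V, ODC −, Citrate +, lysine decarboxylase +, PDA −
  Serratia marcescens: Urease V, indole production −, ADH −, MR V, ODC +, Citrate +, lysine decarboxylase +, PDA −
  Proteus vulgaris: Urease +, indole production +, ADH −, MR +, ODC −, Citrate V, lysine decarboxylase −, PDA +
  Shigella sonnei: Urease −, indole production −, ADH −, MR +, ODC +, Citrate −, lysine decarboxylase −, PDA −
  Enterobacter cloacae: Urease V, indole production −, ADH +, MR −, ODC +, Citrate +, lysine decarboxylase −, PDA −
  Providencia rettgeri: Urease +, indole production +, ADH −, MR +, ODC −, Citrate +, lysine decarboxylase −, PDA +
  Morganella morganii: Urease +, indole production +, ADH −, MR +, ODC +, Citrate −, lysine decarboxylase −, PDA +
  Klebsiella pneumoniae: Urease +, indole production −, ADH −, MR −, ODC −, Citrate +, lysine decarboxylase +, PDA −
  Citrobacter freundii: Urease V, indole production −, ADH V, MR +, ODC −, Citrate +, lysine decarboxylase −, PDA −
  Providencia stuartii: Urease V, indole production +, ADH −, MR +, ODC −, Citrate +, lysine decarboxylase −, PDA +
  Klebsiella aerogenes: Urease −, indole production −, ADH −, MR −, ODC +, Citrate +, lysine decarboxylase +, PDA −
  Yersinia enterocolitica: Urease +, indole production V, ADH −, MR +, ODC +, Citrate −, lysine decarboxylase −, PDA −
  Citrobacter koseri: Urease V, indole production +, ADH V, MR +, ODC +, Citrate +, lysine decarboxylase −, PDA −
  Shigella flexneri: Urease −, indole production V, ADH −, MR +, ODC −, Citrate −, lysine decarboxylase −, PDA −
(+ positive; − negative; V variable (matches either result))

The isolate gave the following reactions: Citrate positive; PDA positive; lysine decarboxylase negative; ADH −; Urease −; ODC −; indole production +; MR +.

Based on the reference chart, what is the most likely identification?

PDA +: excludes 10 organisms — 4 left.
Urease −: excludes Proteus vulgaris, Providencia rettgeri, Morganella morganii — 1 left.
MR +: the one remaining candidate is consistent.
lysine decarboxylase −: the one remaining candidate is consistent.
ODC −: the one remaining candidate is consistent.
ADH −: the one remaining candidate is consistent.
Citrate +: the one remaining candidate is consistent.
indole production +: the one remaining candidate is consistent.

Providencia stuartii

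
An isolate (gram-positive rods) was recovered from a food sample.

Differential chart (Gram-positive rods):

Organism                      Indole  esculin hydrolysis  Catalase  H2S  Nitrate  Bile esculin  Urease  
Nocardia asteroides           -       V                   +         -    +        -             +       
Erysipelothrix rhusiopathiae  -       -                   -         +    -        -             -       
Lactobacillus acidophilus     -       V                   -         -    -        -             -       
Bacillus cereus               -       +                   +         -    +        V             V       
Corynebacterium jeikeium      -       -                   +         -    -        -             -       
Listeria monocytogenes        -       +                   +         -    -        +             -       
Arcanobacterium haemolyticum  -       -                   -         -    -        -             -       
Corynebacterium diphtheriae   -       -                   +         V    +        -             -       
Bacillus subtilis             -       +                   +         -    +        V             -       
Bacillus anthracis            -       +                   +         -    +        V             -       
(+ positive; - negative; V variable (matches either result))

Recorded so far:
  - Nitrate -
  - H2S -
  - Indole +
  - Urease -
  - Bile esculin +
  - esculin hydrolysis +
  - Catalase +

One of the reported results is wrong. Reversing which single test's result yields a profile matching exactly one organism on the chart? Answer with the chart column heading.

Indole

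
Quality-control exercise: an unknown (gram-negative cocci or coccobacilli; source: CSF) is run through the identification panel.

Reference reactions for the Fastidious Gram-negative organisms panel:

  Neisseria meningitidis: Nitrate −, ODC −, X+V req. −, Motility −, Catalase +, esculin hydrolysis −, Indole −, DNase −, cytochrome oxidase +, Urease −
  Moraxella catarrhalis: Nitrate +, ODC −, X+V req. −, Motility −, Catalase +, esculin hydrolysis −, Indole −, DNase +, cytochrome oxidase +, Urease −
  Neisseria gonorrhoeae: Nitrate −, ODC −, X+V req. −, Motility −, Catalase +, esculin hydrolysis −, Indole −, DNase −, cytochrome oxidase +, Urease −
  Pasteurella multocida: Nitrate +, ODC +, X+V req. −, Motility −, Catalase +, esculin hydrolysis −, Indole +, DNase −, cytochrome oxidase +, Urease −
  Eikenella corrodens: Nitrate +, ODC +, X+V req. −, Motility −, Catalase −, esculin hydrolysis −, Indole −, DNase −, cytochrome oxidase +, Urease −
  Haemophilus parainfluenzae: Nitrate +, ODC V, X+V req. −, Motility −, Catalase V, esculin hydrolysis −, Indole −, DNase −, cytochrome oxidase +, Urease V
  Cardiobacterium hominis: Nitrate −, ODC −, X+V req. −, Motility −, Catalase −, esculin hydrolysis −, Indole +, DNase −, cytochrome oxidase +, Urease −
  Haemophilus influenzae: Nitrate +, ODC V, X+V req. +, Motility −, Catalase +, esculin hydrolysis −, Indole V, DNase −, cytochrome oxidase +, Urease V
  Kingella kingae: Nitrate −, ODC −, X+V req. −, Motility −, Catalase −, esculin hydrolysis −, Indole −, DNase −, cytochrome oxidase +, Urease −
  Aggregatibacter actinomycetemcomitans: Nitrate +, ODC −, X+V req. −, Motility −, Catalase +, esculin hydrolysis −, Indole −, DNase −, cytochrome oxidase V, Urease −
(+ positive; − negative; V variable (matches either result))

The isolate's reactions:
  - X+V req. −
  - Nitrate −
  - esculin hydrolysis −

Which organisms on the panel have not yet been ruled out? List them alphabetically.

Cardiobacterium hominis, Kingella kingae, Neisseria gonorrhoeae, Neisseria meningitidis

esculin hydrolysis −: all 10 remaining candidates are consistent.
Nitrate −: excludes 6 organisms — 4 left.
X+V req. −: all 4 remaining candidates are consistent.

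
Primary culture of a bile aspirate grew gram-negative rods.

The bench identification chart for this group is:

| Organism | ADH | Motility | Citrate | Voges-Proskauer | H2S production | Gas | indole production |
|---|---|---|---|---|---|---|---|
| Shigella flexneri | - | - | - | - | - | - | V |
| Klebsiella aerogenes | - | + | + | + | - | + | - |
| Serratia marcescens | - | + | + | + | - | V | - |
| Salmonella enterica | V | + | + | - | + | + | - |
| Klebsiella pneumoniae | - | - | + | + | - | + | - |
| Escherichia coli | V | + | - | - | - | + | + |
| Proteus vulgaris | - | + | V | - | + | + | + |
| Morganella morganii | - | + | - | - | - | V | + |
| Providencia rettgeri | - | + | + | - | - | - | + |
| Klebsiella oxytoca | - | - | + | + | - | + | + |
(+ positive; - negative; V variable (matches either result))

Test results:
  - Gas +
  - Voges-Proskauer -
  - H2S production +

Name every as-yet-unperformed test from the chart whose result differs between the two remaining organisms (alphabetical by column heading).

Voges-Proskauer -: excludes Klebsiella aerogenes, Serratia marcescens, Klebsiella pneumoniae, Klebsiella oxytoca — 6 left.
Gas +: excludes Shigella flexneri, Providencia rettgeri — 4 left.
H2S production +: excludes Escherichia coli, Morganella morganii — 2 left.
Two candidates remain: Proteus vulgaris and Salmonella enterica.
  ADH: - vs V — variable for at least one, does not separate.
  Motility: + vs + — same for both, does not separate.
  Citrate: V vs + — variable for at least one, does not separate.
  indole production: Proteus vulgaris +, Salmonella enterica - — discriminates.

indole production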